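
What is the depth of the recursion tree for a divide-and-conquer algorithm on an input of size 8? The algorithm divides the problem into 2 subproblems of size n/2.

For divide and conquer with division factor 2:

Problem sizes at each level:
Level 0: 8
Level 1: 4
Level 2: 2
Level 3: 1

The root is level 0 and the size-1 base case is level 3 (the tree spans levels 0 through 3, i.e. 4 levels counting the root), so the depth is the number of divisions: log_2(8) = 3

The recursion tree depth is log_2(8) = 3. At each level, the problem size is divided by 2, so it takes 3 divisions to reduce to a base case of size 1. The algorithm makes 2 recursive calls at each level.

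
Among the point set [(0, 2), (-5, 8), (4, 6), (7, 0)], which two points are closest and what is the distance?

Computing all pairwise distances among 4 points:

d((0, 2), (-5, 8)) = 7.8102
d((0, 2), (4, 6)) = 5.6569 <-- minimum
d((0, 2), (7, 0)) = 7.2801
d((-5, 8), (4, 6)) = 9.2195
d((-5, 8), (7, 0)) = 14.4222
d((4, 6), (7, 0)) = 6.7082

Closest pair: (0, 2) and (4, 6) with distance 5.6569

The closest pair is (0, 2) and (4, 6) with Euclidean distance 5.6569. For 4 points, brute-force pairwise comparison is shown above. For large n, the divide-and-conquer algorithm (sort by x, recurse on halves, check the dividing strip) achieves O(n log n).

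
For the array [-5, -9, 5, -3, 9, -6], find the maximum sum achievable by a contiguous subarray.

Using Kadane's algorithm on [-5, -9, 5, -3, 9, -6]:

Scanning through the array:
Position 1 (value -9): max_ending_here = -9, max_so_far = -5
Position 2 (value 5): max_ending_here = 5, max_so_far = 5
Position 3 (value -3): max_ending_here = 2, max_so_far = 5
Position 4 (value 9): max_ending_here = 11, max_so_far = 11
Position 5 (value -6): max_ending_here = 5, max_so_far = 11

Maximum subarray: [5, -3, 9]
Maximum sum: 11

The maximum subarray is [5, -3, 9] with sum 11. This subarray runs from index 2 to index 4.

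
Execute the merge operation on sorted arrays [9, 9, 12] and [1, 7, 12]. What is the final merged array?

Merging process:

Compare 9 vs 1: take 1 from right. Merged: [1]
Compare 9 vs 7: take 7 from right. Merged: [1, 7]
Compare 9 vs 12: take 9 from left. Merged: [1, 7, 9]
Compare 9 vs 12: take 9 from left. Merged: [1, 7, 9, 9]
Compare 12 vs 12: take 12 from left. Merged: [1, 7, 9, 9, 12]
Append remaining from right: [12]. Merged: [1, 7, 9, 9, 12, 12]

Final merged array: [1, 7, 9, 9, 12, 12]
Total comparisons: 5

The merged array is [1, 7, 9, 9, 12, 12], requiring 5 comparisons. The merge step runs in O(n) time where n is the total number of elements.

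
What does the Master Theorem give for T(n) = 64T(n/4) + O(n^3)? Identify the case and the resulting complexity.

Master Theorem for T(n) = 64T(n/4) + O(n^3):

a = 64, b = 4, c = 3
log_b(a) = log_4(64) = 3.0000

Case 2: c = 3 = log_4(64) = 3.0000
T(n) = O(n^3 log n) = O(n^3 log n)

For T(n) = 64T(n/4) + O(n^3): log_4(64) = 3.0000. This is Case 2 of the Master Theorem (c = log_b(a), equal work at all levels), giving O(n^3 log n).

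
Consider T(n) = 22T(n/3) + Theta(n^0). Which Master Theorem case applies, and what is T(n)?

Master Theorem for T(n) = 22T(n/3) + O(n^0):

a = 22, b = 3, c = 0
log_b(a) = log_3(22) = 2.8136

Case 1: c = 0 < log_3(22) = 2.8136
T(n) = O(n^(log_3 22))

For T(n) = 22T(n/3) + O(n^0): log_3(22) = 2.8136. This is Case 1 of the Master Theorem (c < log_b(a), work dominated by leaves), giving O(n^(log_3 22)).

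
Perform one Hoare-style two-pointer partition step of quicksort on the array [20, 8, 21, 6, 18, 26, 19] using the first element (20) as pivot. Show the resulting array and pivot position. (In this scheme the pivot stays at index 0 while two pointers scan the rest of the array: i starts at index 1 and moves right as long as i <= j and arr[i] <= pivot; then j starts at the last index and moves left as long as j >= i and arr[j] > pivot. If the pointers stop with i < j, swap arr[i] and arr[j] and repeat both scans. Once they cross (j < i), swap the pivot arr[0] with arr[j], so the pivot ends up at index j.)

Hoare-style two-pointer partition with pivot = 20:

Initial array: [20, 8, 21, 6, 18, 26, 19]

Pointers start at i = 1, j = 6.
i stops at index 2 (arr[2]=21 > 20), j stops at index 6 (arr[6]=19 <= 20): swap arr[2] and arr[6], array becomes [20, 8, 19, 6, 18, 26, 21]
i ends at 5, j ends at 4: the pointers have crossed (j < i), so scanning stops.

Swap pivot arr[0] with arr[4] to place pivot at position 4: [18, 8, 19, 6, 20, 26, 21]
Pivot position: 4

After partitioning with pivot 20, the array becomes [18, 8, 19, 6, 20, 26, 21]. The pivot is placed at index 4. All elements to the left of the pivot are <= 20, and all elements to the right are > 20.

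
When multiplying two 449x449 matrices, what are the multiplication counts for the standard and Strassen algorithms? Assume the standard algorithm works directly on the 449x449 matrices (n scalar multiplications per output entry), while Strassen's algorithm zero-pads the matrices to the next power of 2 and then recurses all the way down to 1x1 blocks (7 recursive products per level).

Matrix multiplication for 449x449 matrices:

Strassen's algorithm requires power-of-2 dimensions. Pad 449x449 to 512x512 (next power of 2).

Standard algorithm: 449^3 = 90518849 multiplications
Strassen's algorithm: 7^(log2(512)) = 7^9 = 40353607 multiplications
Savings: 90518849 - 40353607 = 50165242 multiplications

Standard: 90518849 multiplications (449^3). Strassen: 40353607 multiplications (7^9, after padding to 512x512). Strassen reduces 8 recursive multiplications to 7 at each level.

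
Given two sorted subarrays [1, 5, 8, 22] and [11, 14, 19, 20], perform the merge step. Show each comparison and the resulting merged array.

Merging process:

Compare 1 vs 11: take 1 from left. Merged: [1]
Compare 5 vs 11: take 5 from left. Merged: [1, 5]
Compare 8 vs 11: take 8 from left. Merged: [1, 5, 8]
Compare 22 vs 11: take 11 from right. Merged: [1, 5, 8, 11]
Compare 22 vs 14: take 14 from right. Merged: [1, 5, 8, 11, 14]
Compare 22 vs 19: take 19 from right. Merged: [1, 5, 8, 11, 14, 19]
Compare 22 vs 20: take 20 from right. Merged: [1, 5, 8, 11, 14, 19, 20]
Append remaining from left: [22]. Merged: [1, 5, 8, 11, 14, 19, 20, 22]

Final merged array: [1, 5, 8, 11, 14, 19, 20, 22]
Total comparisons: 7

The merged array is [1, 5, 8, 11, 14, 19, 20, 22], requiring 7 comparisons. The merge step runs in O(n) time where n is the total number of elements.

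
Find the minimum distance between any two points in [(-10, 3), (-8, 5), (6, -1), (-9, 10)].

Computing all pairwise distances among 4 points:

d((-10, 3), (-8, 5)) = 2.8284 <-- minimum
d((-10, 3), (6, -1)) = 16.4924
d((-10, 3), (-9, 10)) = 7.0711
d((-8, 5), (6, -1)) = 15.2315
d((-8, 5), (-9, 10)) = 5.099
d((6, -1), (-9, 10)) = 18.6011

Closest pair: (-10, 3) and (-8, 5) with distance 2.8284

The closest pair is (-10, 3) and (-8, 5) with Euclidean distance 2.8284. For 4 points, brute-force pairwise comparison is shown above. For large n, the divide-and-conquer algorithm (sort by x, recurse on halves, check the dividing strip) achieves O(n log n).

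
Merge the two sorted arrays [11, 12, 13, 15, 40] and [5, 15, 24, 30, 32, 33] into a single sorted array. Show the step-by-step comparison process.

Merging process:

Compare 11 vs 5: take 5 from right. Merged: [5]
Compare 11 vs 15: take 11 from left. Merged: [5, 11]
Compare 12 vs 15: take 12 from left. Merged: [5, 11, 12]
Compare 13 vs 15: take 13 from left. Merged: [5, 11, 12, 13]
Compare 15 vs 15: take 15 from left. Merged: [5, 11, 12, 13, 15]
Compare 40 vs 15: take 15 from right. Merged: [5, 11, 12, 13, 15, 15]
Compare 40 vs 24: take 24 from right. Merged: [5, 11, 12, 13, 15, 15, 24]
Compare 40 vs 30: take 30 from right. Merged: [5, 11, 12, 13, 15, 15, 24, 30]
Compare 40 vs 32: take 32 from right. Merged: [5, 11, 12, 13, 15, 15, 24, 30, 32]
Compare 40 vs 33: take 33 from right. Merged: [5, 11, 12, 13, 15, 15, 24, 30, 32, 33]
Append remaining from left: [40]. Merged: [5, 11, 12, 13, 15, 15, 24, 30, 32, 33, 40]

Final merged array: [5, 11, 12, 13, 15, 15, 24, 30, 32, 33, 40]
Total comparisons: 10

The merged array is [5, 11, 12, 13, 15, 15, 24, 30, 32, 33, 40], requiring 10 comparisons. The merge step runs in O(n) time where n is the total number of elements.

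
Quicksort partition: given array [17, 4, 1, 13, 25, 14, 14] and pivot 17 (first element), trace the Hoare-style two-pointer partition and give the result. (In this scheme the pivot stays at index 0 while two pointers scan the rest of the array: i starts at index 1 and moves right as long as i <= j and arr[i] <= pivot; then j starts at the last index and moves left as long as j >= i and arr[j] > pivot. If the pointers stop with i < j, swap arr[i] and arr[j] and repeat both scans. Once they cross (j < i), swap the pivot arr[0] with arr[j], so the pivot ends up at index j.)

Hoare-style two-pointer partition with pivot = 17:

Initial array: [17, 4, 1, 13, 25, 14, 14]

Pointers start at i = 1, j = 6.
i stops at index 4 (arr[4]=25 > 17), j stops at index 6 (arr[6]=14 <= 17): swap arr[4] and arr[6], array becomes [17, 4, 1, 13, 14, 14, 25]
i ends at 6, j ends at 5: the pointers have crossed (j < i), so scanning stops.

Swap pivot arr[0] with arr[5] to place pivot at position 5: [14, 4, 1, 13, 14, 17, 25]
Pivot position: 5

After partitioning with pivot 17, the array becomes [14, 4, 1, 13, 14, 17, 25]. The pivot is placed at index 5. All elements to the left of the pivot are <= 17, and all elements to the right are > 17.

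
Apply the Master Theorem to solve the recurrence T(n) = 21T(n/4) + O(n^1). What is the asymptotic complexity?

Master Theorem for T(n) = 21T(n/4) + O(n^1):

a = 21, b = 4, c = 1
log_b(a) = log_4(21) = 2.1962

Case 1: c = 1 < log_4(21) = 2.1962
T(n) = O(n^(log_4 21))

For T(n) = 21T(n/4) + O(n^1): log_4(21) = 2.1962. This is Case 1 of the Master Theorem (c < log_b(a), work dominated by leaves), giving O(n^(log_4 21)).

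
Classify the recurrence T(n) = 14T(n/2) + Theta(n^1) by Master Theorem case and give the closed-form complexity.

Master Theorem for T(n) = 14T(n/2) + O(n^1):

a = 14, b = 2, c = 1
log_b(a) = log_2(14) = 3.8074

Case 1: c = 1 < log_2(14) = 3.8074
T(n) = O(n^(log_2 14))

For T(n) = 14T(n/2) + O(n^1): log_2(14) = 3.8074. This is Case 1 of the Master Theorem (c < log_b(a), work dominated by leaves), giving O(n^(log_2 14)).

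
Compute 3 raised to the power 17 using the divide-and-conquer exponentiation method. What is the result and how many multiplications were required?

Computing 3^17 by squaring (build up from 3^1; each line after the first costs one multiplication):

3^1 = 3
3^2 = (3^1)^2 = 3^2 = 9
3^4 = (3^2)^2 = 9^2 = 81
3^8 = (3^4)^2 = 81^2 = 6561
3^16 = (3^8)^2 = 6561^2 = 43046721
3^17 = 3 * 3^16 = 3 * 43046721 = 129140163

Result: 129140163
Multiplications needed: 5 (5 lines after 3^1)

3^17 = 129140163. Using exponentiation by squaring, this requires 5 multiplications. The key idea: if the exponent is even, square the half-power; if odd, multiply by the base once.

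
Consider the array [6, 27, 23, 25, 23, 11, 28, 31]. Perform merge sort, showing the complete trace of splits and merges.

Merge sort trace:

Split: [6, 27, 23, 25, 23, 11, 28, 31] -> [6, 27, 23, 25] and [23, 11, 28, 31]
  Split: [6, 27, 23, 25] -> [6, 27] and [23, 25]
    Split: [6, 27] -> [6] and [27]
    Merge: [6] + [27] -> [6, 27]
    Split: [23, 25] -> [23] and [25]
    Merge: [23] + [25] -> [23, 25]
  Merge: [6, 27] + [23, 25] -> [6, 23, 25, 27]
  Split: [23, 11, 28, 31] -> [23, 11] and [28, 31]
    Split: [23, 11] -> [23] and [11]
    Merge: [23] + [11] -> [11, 23]
    Split: [28, 31] -> [28] and [31]
    Merge: [28] + [31] -> [28, 31]
  Merge: [11, 23] + [28, 31] -> [11, 23, 28, 31]
Merge: [6, 23, 25, 27] + [11, 23, 28, 31] -> [6, 11, 23, 23, 25, 27, 28, 31]

Final sorted array: [6, 11, 23, 23, 25, 27, 28, 31]

The merge sort proceeds by recursively splitting the array and merging sorted halves.
After all merges, the sorted array is [6, 11, 23, 23, 25, 27, 28, 31].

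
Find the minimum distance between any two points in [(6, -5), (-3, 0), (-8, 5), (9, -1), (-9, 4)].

Computing all pairwise distances among 5 points:

d((6, -5), (-3, 0)) = 10.2956
d((6, -5), (-8, 5)) = 17.2047
d((6, -5), (9, -1)) = 5.0
d((6, -5), (-9, 4)) = 17.4929
d((-3, 0), (-8, 5)) = 7.0711
d((-3, 0), (9, -1)) = 12.0416
d((-3, 0), (-9, 4)) = 7.2111
d((-8, 5), (9, -1)) = 18.0278
d((-8, 5), (-9, 4)) = 1.4142 <-- minimum
d((9, -1), (-9, 4)) = 18.6815

Closest pair: (-8, 5) and (-9, 4) with distance 1.4142

The closest pair is (-8, 5) and (-9, 4) with Euclidean distance 1.4142. For 5 points, brute-force pairwise comparison is shown above. For large n, the divide-and-conquer algorithm (sort by x, recurse on halves, check the dividing strip) achieves O(n log n).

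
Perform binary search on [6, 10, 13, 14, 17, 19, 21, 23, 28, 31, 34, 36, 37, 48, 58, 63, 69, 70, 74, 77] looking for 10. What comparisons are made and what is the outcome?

Binary search for 10 in [6, 10, 13, 14, 17, 19, 21, 23, 28, 31, 34, 36, 37, 48, 58, 63, 69, 70, 74, 77]:

lo=0, hi=19, mid=9, arr[mid]=31 -> 31 > 10, search left half
lo=0, hi=8, mid=4, arr[mid]=17 -> 17 > 10, search left half
lo=0, hi=3, mid=1, arr[mid]=10 -> Found target at index 1!

Binary search finds 10 at index 1 after 3 comparisons. The search repeatedly halves the search space by comparing with the middle element.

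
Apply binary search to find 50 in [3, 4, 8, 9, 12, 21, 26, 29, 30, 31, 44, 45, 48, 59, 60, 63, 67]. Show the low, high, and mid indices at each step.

Binary search for 50 in [3, 4, 8, 9, 12, 21, 26, 29, 30, 31, 44, 45, 48, 59, 60, 63, 67]:

lo=0, hi=16, mid=8, arr[mid]=30 -> 30 < 50, search right half
lo=9, hi=16, mid=12, arr[mid]=48 -> 48 < 50, search right half
lo=13, hi=16, mid=14, arr[mid]=60 -> 60 > 50, search left half
lo=13, hi=13, mid=13, arr[mid]=59 -> 59 > 50, search left half
lo=13 > hi=12, target 50 not found

Binary search determines that 50 is not in the array after 4 comparisons. The search space was exhausted without finding the target.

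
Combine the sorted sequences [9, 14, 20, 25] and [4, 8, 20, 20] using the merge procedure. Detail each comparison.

Merging process:

Compare 9 vs 4: take 4 from right. Merged: [4]
Compare 9 vs 8: take 8 from right. Merged: [4, 8]
Compare 9 vs 20: take 9 from left. Merged: [4, 8, 9]
Compare 14 vs 20: take 14 from left. Merged: [4, 8, 9, 14]
Compare 20 vs 20: take 20 from left. Merged: [4, 8, 9, 14, 20]
Compare 25 vs 20: take 20 from right. Merged: [4, 8, 9, 14, 20, 20]
Compare 25 vs 20: take 20 from right. Merged: [4, 8, 9, 14, 20, 20, 20]
Append remaining from left: [25]. Merged: [4, 8, 9, 14, 20, 20, 20, 25]

Final merged array: [4, 8, 9, 14, 20, 20, 20, 25]
Total comparisons: 7

The merged array is [4, 8, 9, 14, 20, 20, 20, 25], requiring 7 comparisons. The merge step runs in O(n) time where n is the total number of elements.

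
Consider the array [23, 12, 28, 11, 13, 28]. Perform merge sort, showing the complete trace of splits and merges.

Merge sort trace:

Split: [23, 12, 28, 11, 13, 28] -> [23, 12, 28] and [11, 13, 28]
  Split: [23, 12, 28] -> [23] and [12, 28]
    Split: [12, 28] -> [12] and [28]
    Merge: [12] + [28] -> [12, 28]
  Merge: [23] + [12, 28] -> [12, 23, 28]
  Split: [11, 13, 28] -> [11] and [13, 28]
    Split: [13, 28] -> [13] and [28]
    Merge: [13] + [28] -> [13, 28]
  Merge: [11] + [13, 28] -> [11, 13, 28]
Merge: [12, 23, 28] + [11, 13, 28] -> [11, 12, 13, 23, 28, 28]

Final sorted array: [11, 12, 13, 23, 28, 28]

The merge sort proceeds by recursively splitting the array and merging sorted halves.
After all merges, the sorted array is [11, 12, 13, 23, 28, 28].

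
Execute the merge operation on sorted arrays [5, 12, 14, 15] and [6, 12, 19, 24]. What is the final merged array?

Merging process:

Compare 5 vs 6: take 5 from left. Merged: [5]
Compare 12 vs 6: take 6 from right. Merged: [5, 6]
Compare 12 vs 12: take 12 from left. Merged: [5, 6, 12]
Compare 14 vs 12: take 12 from right. Merged: [5, 6, 12, 12]
Compare 14 vs 19: take 14 from left. Merged: [5, 6, 12, 12, 14]
Compare 15 vs 19: take 15 from left. Merged: [5, 6, 12, 12, 14, 15]
Append remaining from right: [19, 24]. Merged: [5, 6, 12, 12, 14, 15, 19, 24]

Final merged array: [5, 6, 12, 12, 14, 15, 19, 24]
Total comparisons: 6

The merged array is [5, 6, 12, 12, 14, 15, 19, 24], requiring 6 comparisons. The merge step runs in O(n) time where n is the total number of elements.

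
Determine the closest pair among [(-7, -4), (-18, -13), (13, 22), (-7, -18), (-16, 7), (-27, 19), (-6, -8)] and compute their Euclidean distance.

Computing all pairwise distances among 7 points:

d((-7, -4), (-18, -13)) = 14.2127
d((-7, -4), (13, 22)) = 32.8024
d((-7, -4), (-7, -18)) = 14.0
d((-7, -4), (-16, 7)) = 14.2127
d((-7, -4), (-27, 19)) = 30.4795
d((-7, -4), (-6, -8)) = 4.1231 <-- minimum
d((-18, -13), (13, 22)) = 46.7547
d((-18, -13), (-7, -18)) = 12.083
d((-18, -13), (-16, 7)) = 20.0998
d((-18, -13), (-27, 19)) = 33.2415
d((-18, -13), (-6, -8)) = 13.0
d((13, 22), (-7, -18)) = 44.7214
d((13, 22), (-16, 7)) = 32.6497
d((13, 22), (-27, 19)) = 40.1123
d((13, 22), (-6, -8)) = 35.5106
d((-7, -18), (-16, 7)) = 26.5707
d((-7, -18), (-27, 19)) = 42.0595
d((-7, -18), (-6, -8)) = 10.0499
d((-16, 7), (-27, 19)) = 16.2788
d((-16, 7), (-6, -8)) = 18.0278
d((-27, 19), (-6, -8)) = 34.2053

Closest pair: (-7, -4) and (-6, -8) with distance 4.1231

The closest pair is (-7, -4) and (-6, -8) with Euclidean distance 4.1231. For 7 points, brute-force pairwise comparison is shown above. For large n, the divide-and-conquer algorithm (sort by x, recurse on halves, check the dividing strip) achieves O(n log n).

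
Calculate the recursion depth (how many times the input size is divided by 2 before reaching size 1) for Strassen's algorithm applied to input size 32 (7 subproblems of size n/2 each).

For divide and conquer with division factor 2:

Problem sizes at each level:
Level 0: 32
Level 1: 16
Level 2: 8
Level 3: 4
Level 4: 2
Level 5: 1

The root is level 0 and the size-1 base case is level 5 (the tree spans levels 0 through 5, i.e. 6 levels counting the root), so the depth is the number of divisions: log_2(32) = 5

The recursion tree depth is log_2(32) = 5. At each level, the problem size is divided by 2, so it takes 5 divisions to reduce to a base case of size 1. The algorithm makes 7 recursive calls at each level.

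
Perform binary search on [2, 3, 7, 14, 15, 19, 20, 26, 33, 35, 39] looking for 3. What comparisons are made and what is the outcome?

Binary search for 3 in [2, 3, 7, 14, 15, 19, 20, 26, 33, 35, 39]:

lo=0, hi=10, mid=5, arr[mid]=19 -> 19 > 3, search left half
lo=0, hi=4, mid=2, arr[mid]=7 -> 7 > 3, search left half
lo=0, hi=1, mid=0, arr[mid]=2 -> 2 < 3, search right half
lo=1, hi=1, mid=1, arr[mid]=3 -> Found target at index 1!

Binary search finds 3 at index 1 after 4 comparisons. The search repeatedly halves the search space by comparing with the middle element.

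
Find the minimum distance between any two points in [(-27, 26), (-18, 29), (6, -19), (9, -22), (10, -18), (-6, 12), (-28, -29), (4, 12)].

Computing all pairwise distances among 8 points:

d((-27, 26), (-18, 29)) = 9.4868
d((-27, 26), (6, -19)) = 55.8032
d((-27, 26), (9, -22)) = 60.0
d((-27, 26), (10, -18)) = 57.4891
d((-27, 26), (-6, 12)) = 25.2389
d((-27, 26), (-28, -29)) = 55.0091
d((-27, 26), (4, 12)) = 34.0147
d((-18, 29), (6, -19)) = 53.6656
d((-18, 29), (9, -22)) = 57.7062
d((-18, 29), (10, -18)) = 54.7083
d((-18, 29), (-6, 12)) = 20.8087
d((-18, 29), (-28, -29)) = 58.8558
d((-18, 29), (4, 12)) = 27.8029
d((6, -19), (9, -22)) = 4.2426
d((6, -19), (10, -18)) = 4.1231 <-- minimum
d((6, -19), (-6, 12)) = 33.2415
d((6, -19), (-28, -29)) = 35.4401
d((6, -19), (4, 12)) = 31.0644
d((9, -22), (10, -18)) = 4.1231 <-- minimum
d((9, -22), (-6, 12)) = 37.1618
d((9, -22), (-28, -29)) = 37.6563
d((9, -22), (4, 12)) = 34.3657
d((10, -18), (-6, 12)) = 34.0
d((10, -18), (-28, -29)) = 39.5601
d((10, -18), (4, 12)) = 30.5941
d((-6, 12), (-28, -29)) = 46.5296
d((-6, 12), (4, 12)) = 10.0
d((-28, -29), (4, 12)) = 52.0096

Minimum distance: 4.1231 (tie among 2 pairs: (6, -19) and (10, -18); (9, -22) and (10, -18))

The minimum Euclidean distance is 4.1231. There is a tie: 2 pairs achieve this minimum — (6, -19) and (10, -18); (9, -22) and (10, -18). Any of these is a valid closest pair. For 8 points, brute-force pairwise comparison is shown above. For large n, the divide-and-conquer algorithm (sort by x, recurse on halves, check the dividing strip) achieves O(n log n).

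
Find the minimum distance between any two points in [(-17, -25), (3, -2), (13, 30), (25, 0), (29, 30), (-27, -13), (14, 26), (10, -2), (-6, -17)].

Computing all pairwise distances among 9 points:

d((-17, -25), (3, -2)) = 30.4795
d((-17, -25), (13, 30)) = 62.6498
d((-17, -25), (25, 0)) = 48.8774
d((-17, -25), (29, 30)) = 71.7008
d((-17, -25), (-27, -13)) = 15.6205
d((-17, -25), (14, 26)) = 59.6825
d((-17, -25), (10, -2)) = 35.4683
d((-17, -25), (-6, -17)) = 13.6015
d((3, -2), (13, 30)) = 33.5261
d((3, -2), (25, 0)) = 22.0907
d((3, -2), (29, 30)) = 41.2311
d((3, -2), (-27, -13)) = 31.9531
d((3, -2), (14, 26)) = 30.0832
d((3, -2), (10, -2)) = 7.0
d((3, -2), (-6, -17)) = 17.4929
d((13, 30), (25, 0)) = 32.311
d((13, 30), (29, 30)) = 16.0
d((13, 30), (-27, -13)) = 58.7282
d((13, 30), (14, 26)) = 4.1231 <-- minimum
d((13, 30), (10, -2)) = 32.1403
d((13, 30), (-6, -17)) = 50.6952
d((25, 0), (29, 30)) = 30.2655
d((25, 0), (-27, -13)) = 53.6004
d((25, 0), (14, 26)) = 28.2312
d((25, 0), (10, -2)) = 15.1327
d((25, 0), (-6, -17)) = 35.3553
d((29, 30), (-27, -13)) = 70.6045
d((29, 30), (14, 26)) = 15.5242
d((29, 30), (10, -2)) = 37.2156
d((29, 30), (-6, -17)) = 58.6003
d((-27, -13), (14, 26)) = 56.5862
d((-27, -13), (10, -2)) = 38.6005
d((-27, -13), (-6, -17)) = 21.3776
d((14, 26), (10, -2)) = 28.2843
d((14, 26), (-6, -17)) = 47.4236
d((10, -2), (-6, -17)) = 21.9317

Closest pair: (13, 30) and (14, 26) with distance 4.1231

The closest pair is (13, 30) and (14, 26) with Euclidean distance 4.1231. For 9 points, brute-force pairwise comparison is shown above. For large n, the divide-and-conquer algorithm (sort by x, recurse on halves, check the dividing strip) achieves O(n log n).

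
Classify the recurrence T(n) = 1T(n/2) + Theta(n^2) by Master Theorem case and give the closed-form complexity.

Master Theorem for T(n) = 1T(n/2) + O(n^2):

a = 1, b = 2, c = 2
log_b(a) = log_2(1) = 0.0000

Case 3: c = 2 > log_2(1) = 0.0000
T(n) = O(n^2) = O(n^2)

For T(n) = 1T(n/2) + O(n^2): log_2(1) = 0.0000. This is Case 3 of the Master Theorem (c > log_b(a), work dominated by root), giving O(n^2).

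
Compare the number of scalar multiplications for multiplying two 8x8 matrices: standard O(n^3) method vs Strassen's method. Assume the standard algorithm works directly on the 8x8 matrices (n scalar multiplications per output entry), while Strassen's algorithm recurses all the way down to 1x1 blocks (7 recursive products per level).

Matrix multiplication for 8x8 matrices:

Standard algorithm: 8^3 = 512 multiplications
Strassen's algorithm: 7^(log2(8)) = 7^3 = 343 multiplications
Savings: 512 - 343 = 169 multiplications

Standard: 512 multiplications (8^3). Strassen: 343 multiplications (7^3). Strassen reduces 8 recursive multiplications to 7 at each level.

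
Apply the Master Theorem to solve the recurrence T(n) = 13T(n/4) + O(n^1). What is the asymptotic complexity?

Master Theorem for T(n) = 13T(n/4) + O(n^1):

a = 13, b = 4, c = 1
log_b(a) = log_4(13) = 1.8502

Case 1: c = 1 < log_4(13) = 1.8502
T(n) = O(n^(log_4 13))

For T(n) = 13T(n/4) + O(n^1): log_4(13) = 1.8502. This is Case 1 of the Master Theorem (c < log_b(a), work dominated by leaves), giving O(n^(log_4 13)).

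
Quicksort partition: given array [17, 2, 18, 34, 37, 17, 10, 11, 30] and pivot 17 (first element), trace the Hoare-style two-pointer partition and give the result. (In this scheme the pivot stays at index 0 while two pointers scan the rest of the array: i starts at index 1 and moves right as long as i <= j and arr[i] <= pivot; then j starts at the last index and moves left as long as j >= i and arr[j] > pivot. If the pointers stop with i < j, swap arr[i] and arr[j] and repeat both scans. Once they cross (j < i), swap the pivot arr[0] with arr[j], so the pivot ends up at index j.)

Hoare-style two-pointer partition with pivot = 17:

Initial array: [17, 2, 18, 34, 37, 17, 10, 11, 30]

Pointers start at i = 1, j = 8.
i stops at index 2 (arr[2]=18 > 17), j stops at index 7 (arr[7]=11 <= 17): swap arr[2] and arr[7], array becomes [17, 2, 11, 34, 37, 17, 10, 18, 30]
i stops at index 3 (arr[3]=34 > 17), j stops at index 6 (arr[6]=10 <= 17): swap arr[3] and arr[6], array becomes [17, 2, 11, 10, 37, 17, 34, 18, 30]
i stops at index 4 (arr[4]=37 > 17), j stops at index 5 (arr[5]=17 <= 17): swap arr[4] and arr[5], array becomes [17, 2, 11, 10, 17, 37, 34, 18, 30]
i ends at 5, j ends at 4: the pointers have crossed (j < i), so scanning stops.

Swap pivot arr[0] with arr[4] to place pivot at position 4: [17, 2, 11, 10, 17, 37, 34, 18, 30]
Pivot position: 4

After partitioning with pivot 17, the array becomes [17, 2, 11, 10, 17, 37, 34, 18, 30]. The pivot is placed at index 4. All elements to the left of the pivot are <= 17, and all elements to the right are > 17.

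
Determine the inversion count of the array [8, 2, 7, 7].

Finding inversions in [8, 2, 7, 7]:

(0, 1): arr[0]=8 > arr[1]=2
(0, 2): arr[0]=8 > arr[2]=7
(0, 3): arr[0]=8 > arr[3]=7

Total inversions: 3

The array has 3 inversion(s): (0,1), (0,2), (0,3). Each pair (i,j) satisfies i < j and arr[i] > arr[j].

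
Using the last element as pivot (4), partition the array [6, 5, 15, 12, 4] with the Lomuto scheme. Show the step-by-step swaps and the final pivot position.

Lomuto partition with pivot = 4:

Initial array: [6, 5, 15, 12, 4]

arr[0]=6 > 4: no swap
arr[1]=5 > 4: no swap
arr[2]=15 > 4: no swap
arr[3]=12 > 4: no swap

Place pivot at position 0: [4, 5, 15, 12, 6]
Pivot position: 0

After partitioning with pivot 4, the array becomes [4, 5, 15, 12, 6]. The pivot is placed at index 0. All elements to the left of the pivot are <= 4, and all elements to the right are > 4.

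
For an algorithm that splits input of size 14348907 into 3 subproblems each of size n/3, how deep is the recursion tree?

For divide and conquer with division factor 3:

Problem sizes at each level:
Level 0: 14348907
Level 1: 4782969
Level 2: 1594323
Level 3: 531441
Level 4: 177147
Level 5: 59049
Level 6: 19683
Level 7: 6561
Level 8: 2187
Level 9: 729
Level 10: 243
Level 11: 81
Level 12: 27
Level 13: 9
Level 14: 3
Level 15: 1

The root is level 0 and the size-1 base case is level 15 (the tree spans levels 0 through 15, i.e. 16 levels counting the root), so the depth is the number of divisions: log_3(14348907) = 15

The recursion tree depth is log_3(14348907) = 15. At each level, the problem size is divided by 3, so it takes 15 divisions to reduce to a base case of size 1. The algorithm makes 3 recursive calls at each level.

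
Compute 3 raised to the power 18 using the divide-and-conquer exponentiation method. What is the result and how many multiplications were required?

Computing 3^18 by squaring (build up from 3^1; each line after the first costs one multiplication):

3^1 = 3
3^2 = (3^1)^2 = 3^2 = 9
3^4 = (3^2)^2 = 9^2 = 81
3^8 = (3^4)^2 = 81^2 = 6561
3^9 = 3 * 3^8 = 3 * 6561 = 19683
3^18 = (3^9)^2 = 19683^2 = 387420489

Result: 387420489
Multiplications needed: 5 (5 lines after 3^1)

3^18 = 387420489. Using exponentiation by squaring, this requires 5 multiplications. The key idea: if the exponent is even, square the half-power; if odd, multiply by the base once.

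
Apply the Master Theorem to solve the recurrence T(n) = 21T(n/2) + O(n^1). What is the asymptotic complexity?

Master Theorem for T(n) = 21T(n/2) + O(n^1):

a = 21, b = 2, c = 1
log_b(a) = log_2(21) = 4.3923

Case 1: c = 1 < log_2(21) = 4.3923
T(n) = O(n^(log_2 21))

For T(n) = 21T(n/2) + O(n^1): log_2(21) = 4.3923. This is Case 1 of the Master Theorem (c < log_b(a), work dominated by leaves), giving O(n^(log_2 21)).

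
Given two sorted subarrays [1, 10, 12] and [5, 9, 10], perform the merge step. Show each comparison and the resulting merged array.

Merging process:

Compare 1 vs 5: take 1 from left. Merged: [1]
Compare 10 vs 5: take 5 from right. Merged: [1, 5]
Compare 10 vs 9: take 9 from right. Merged: [1, 5, 9]
Compare 10 vs 10: take 10 from left. Merged: [1, 5, 9, 10]
Compare 12 vs 10: take 10 from right. Merged: [1, 5, 9, 10, 10]
Append remaining from left: [12]. Merged: [1, 5, 9, 10, 10, 12]

Final merged array: [1, 5, 9, 10, 10, 12]
Total comparisons: 5

The merged array is [1, 5, 9, 10, 10, 12], requiring 5 comparisons. The merge step runs in O(n) time where n is the total number of elements.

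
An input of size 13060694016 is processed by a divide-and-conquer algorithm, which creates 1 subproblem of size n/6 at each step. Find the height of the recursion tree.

For divide and conquer with division factor 6:

Problem sizes at each level:
Level 0: 13060694016
Level 1: 2176782336
Level 2: 362797056
Level 3: 60466176
Level 4: 10077696
Level 5: 1679616
Level 6: 279936
Level 7: 46656
Level 8: 7776
Level 9: 1296
Level 10: 216
Level 11: 36
Level 12: 6
Level 13: 1

The root is level 0 and the size-1 base case is level 13 (the tree spans levels 0 through 13, i.e. 14 levels counting the root), so the depth is the number of divisions: log_6(13060694016) = 13

The recursion tree depth is log_6(13060694016) = 13. At each level, the problem size is divided by 6, so it takes 13 divisions to reduce to a base case of size 1. The algorithm makes 1 recursive call at each level.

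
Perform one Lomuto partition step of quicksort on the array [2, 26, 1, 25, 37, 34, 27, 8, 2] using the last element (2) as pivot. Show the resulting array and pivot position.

Lomuto partition with pivot = 2:

Initial array: [2, 26, 1, 25, 37, 34, 27, 8, 2]

arr[0]=2 <= 2: swap with position 0, array becomes [2, 26, 1, 25, 37, 34, 27, 8, 2]
arr[1]=26 > 2: no swap
arr[2]=1 <= 2: swap with position 1, array becomes [2, 1, 26, 25, 37, 34, 27, 8, 2]
arr[3]=25 > 2: no swap
arr[4]=37 > 2: no swap
arr[5]=34 > 2: no swap
arr[6]=27 > 2: no swap
arr[7]=8 > 2: no swap

Place pivot at position 2: [2, 1, 2, 25, 37, 34, 27, 8, 26]
Pivot position: 2

After partitioning with pivot 2, the array becomes [2, 1, 2, 25, 37, 34, 27, 8, 26]. The pivot is placed at index 2. All elements to the left of the pivot are <= 2, and all elements to the right are > 2.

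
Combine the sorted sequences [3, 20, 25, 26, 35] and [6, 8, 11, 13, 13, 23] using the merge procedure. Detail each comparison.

Merging process:

Compare 3 vs 6: take 3 from left. Merged: [3]
Compare 20 vs 6: take 6 from right. Merged: [3, 6]
Compare 20 vs 8: take 8 from right. Merged: [3, 6, 8]
Compare 20 vs 11: take 11 from right. Merged: [3, 6, 8, 11]
Compare 20 vs 13: take 13 from right. Merged: [3, 6, 8, 11, 13]
Compare 20 vs 13: take 13 from right. Merged: [3, 6, 8, 11, 13, 13]
Compare 20 vs 23: take 20 from left. Merged: [3, 6, 8, 11, 13, 13, 20]
Compare 25 vs 23: take 23 from right. Merged: [3, 6, 8, 11, 13, 13, 20, 23]
Append remaining from left: [25, 26, 35]. Merged: [3, 6, 8, 11, 13, 13, 20, 23, 25, 26, 35]

Final merged array: [3, 6, 8, 11, 13, 13, 20, 23, 25, 26, 35]
Total comparisons: 8

The merged array is [3, 6, 8, 11, 13, 13, 20, 23, 25, 26, 35], requiring 8 comparisons. The merge step runs in O(n) time where n is the total number of elements.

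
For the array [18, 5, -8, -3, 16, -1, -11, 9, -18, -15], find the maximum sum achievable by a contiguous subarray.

Using Kadane's algorithm on [18, 5, -8, -3, 16, -1, -11, 9, -18, -15]:

Scanning through the array:
Position 1 (value 5): max_ending_here = 23, max_so_far = 23
Position 2 (value -8): max_ending_here = 15, max_so_far = 23
Position 3 (value -3): max_ending_here = 12, max_so_far = 23
Position 4 (value 16): max_ending_here = 28, max_so_far = 28
Position 5 (value -1): max_ending_here = 27, max_so_far = 28
Position 6 (value -11): max_ending_here = 16, max_so_far = 28
Position 7 (value 9): max_ending_here = 25, max_so_far = 28
Position 8 (value -18): max_ending_here = 7, max_so_far = 28
Position 9 (value -15): max_ending_here = -8, max_so_far = 28

Maximum subarray: [18, 5, -8, -3, 16]
Maximum sum: 28

The maximum subarray is [18, 5, -8, -3, 16] with sum 28. This subarray runs from index 0 to index 4.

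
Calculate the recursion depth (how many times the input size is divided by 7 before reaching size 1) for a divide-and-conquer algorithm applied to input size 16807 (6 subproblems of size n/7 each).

For divide and conquer with division factor 7:

Problem sizes at each level:
Level 0: 16807
Level 1: 2401
Level 2: 343
Level 3: 49
Level 4: 7
Level 5: 1

The root is level 0 and the size-1 base case is level 5 (the tree spans levels 0 through 5, i.e. 6 levels counting the root), so the depth is the number of divisions: log_7(16807) = 5

The recursion tree depth is log_7(16807) = 5. At each level, the problem size is divided by 7, so it takes 5 divisions to reduce to a base case of size 1. The algorithm makes 6 recursive calls at each level.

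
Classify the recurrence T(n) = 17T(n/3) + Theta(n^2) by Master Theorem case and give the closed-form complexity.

Master Theorem for T(n) = 17T(n/3) + O(n^2):

a = 17, b = 3, c = 2
log_b(a) = log_3(17) = 2.5789

Case 1: c = 2 < log_3(17) = 2.5789
T(n) = O(n^(log_3 17))

For T(n) = 17T(n/3) + O(n^2): log_3(17) = 2.5789. This is Case 1 of the Master Theorem (c < log_b(a), work dominated by leaves), giving O(n^(log_3 17)).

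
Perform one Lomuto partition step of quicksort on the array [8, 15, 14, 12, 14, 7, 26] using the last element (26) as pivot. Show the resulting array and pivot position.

Lomuto partition with pivot = 26:

Initial array: [8, 15, 14, 12, 14, 7, 26]

arr[0]=8 <= 26: swap with position 0, array becomes [8, 15, 14, 12, 14, 7, 26]
arr[1]=15 <= 26: swap with position 1, array becomes [8, 15, 14, 12, 14, 7, 26]
arr[2]=14 <= 26: swap with position 2, array becomes [8, 15, 14, 12, 14, 7, 26]
arr[3]=12 <= 26: swap with position 3, array becomes [8, 15, 14, 12, 14, 7, 26]
arr[4]=14 <= 26: swap with position 4, array becomes [8, 15, 14, 12, 14, 7, 26]
arr[5]=7 <= 26: swap with position 5, array becomes [8, 15, 14, 12, 14, 7, 26]

Place pivot at position 6: [8, 15, 14, 12, 14, 7, 26]
Pivot position: 6

After partitioning with pivot 26, the array becomes [8, 15, 14, 12, 14, 7, 26]. The pivot is placed at index 6. All elements to the left of the pivot are <= 26, and all elements to the right are > 26.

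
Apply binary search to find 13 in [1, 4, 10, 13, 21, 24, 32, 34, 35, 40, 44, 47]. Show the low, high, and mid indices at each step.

Binary search for 13 in [1, 4, 10, 13, 21, 24, 32, 34, 35, 40, 44, 47]:

lo=0, hi=11, mid=5, arr[mid]=24 -> 24 > 13, search left half
lo=0, hi=4, mid=2, arr[mid]=10 -> 10 < 13, search right half
lo=3, hi=4, mid=3, arr[mid]=13 -> Found target at index 3!

Binary search finds 13 at index 3 after 3 comparisons. The search repeatedly halves the search space by comparing with the middle element.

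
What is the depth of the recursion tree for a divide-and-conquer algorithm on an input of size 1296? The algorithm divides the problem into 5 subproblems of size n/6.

For divide and conquer with division factor 6:

Problem sizes at each level:
Level 0: 1296
Level 1: 216
Level 2: 36
Level 3: 6
Level 4: 1

The root is level 0 and the size-1 base case is level 4 (the tree spans levels 0 through 4, i.e. 5 levels counting the root), so the depth is the number of divisions: log_6(1296) = 4

The recursion tree depth is log_6(1296) = 4. At each level, the problem size is divided by 6, so it takes 4 divisions to reduce to a base case of size 1. The algorithm makes 5 recursive calls at each level.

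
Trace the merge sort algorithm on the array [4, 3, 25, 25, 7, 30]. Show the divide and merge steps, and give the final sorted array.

Merge sort trace:

Split: [4, 3, 25, 25, 7, 30] -> [4, 3, 25] and [25, 7, 30]
  Split: [4, 3, 25] -> [4] and [3, 25]
    Split: [3, 25] -> [3] and [25]
    Merge: [3] + [25] -> [3, 25]
  Merge: [4] + [3, 25] -> [3, 4, 25]
  Split: [25, 7, 30] -> [25] and [7, 30]
    Split: [7, 30] -> [7] and [30]
    Merge: [7] + [30] -> [7, 30]
  Merge: [25] + [7, 30] -> [7, 25, 30]
Merge: [3, 4, 25] + [7, 25, 30] -> [3, 4, 7, 25, 25, 30]

Final sorted array: [3, 4, 7, 25, 25, 30]

The merge sort proceeds by recursively splitting the array and merging sorted halves.
After all merges, the sorted array is [3, 4, 7, 25, 25, 30].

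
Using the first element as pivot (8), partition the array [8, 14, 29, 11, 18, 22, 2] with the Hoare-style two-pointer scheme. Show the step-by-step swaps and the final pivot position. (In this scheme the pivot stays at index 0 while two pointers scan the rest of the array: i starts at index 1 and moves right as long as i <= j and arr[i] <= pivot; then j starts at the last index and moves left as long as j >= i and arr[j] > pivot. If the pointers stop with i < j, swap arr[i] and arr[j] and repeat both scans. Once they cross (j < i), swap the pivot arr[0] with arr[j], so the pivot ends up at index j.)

Hoare-style two-pointer partition with pivot = 8:

Initial array: [8, 14, 29, 11, 18, 22, 2]

Pointers start at i = 1, j = 6.
i stops at index 1 (arr[1]=14 > 8), j stops at index 6 (arr[6]=2 <= 8): swap arr[1] and arr[6], array becomes [8, 2, 29, 11, 18, 22, 14]
i ends at 2, j ends at 1: the pointers have crossed (j < i), so scanning stops.

Swap pivot arr[0] with arr[1] to place pivot at position 1: [2, 8, 29, 11, 18, 22, 14]
Pivot position: 1

After partitioning with pivot 8, the array becomes [2, 8, 29, 11, 18, 22, 14]. The pivot is placed at index 1. All elements to the left of the pivot are <= 8, and all elements to the right are > 8.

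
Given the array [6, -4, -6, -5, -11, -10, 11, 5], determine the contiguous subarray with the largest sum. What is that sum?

Using Kadane's algorithm on [6, -4, -6, -5, -11, -10, 11, 5]:

Scanning through the array:
Position 1 (value -4): max_ending_here = 2, max_so_far = 6
Position 2 (value -6): max_ending_here = -4, max_so_far = 6
Position 3 (value -5): max_ending_here = -5, max_so_far = 6
Position 4 (value -11): max_ending_here = -11, max_so_far = 6
Position 5 (value -10): max_ending_here = -10, max_so_far = 6
Position 6 (value 11): max_ending_here = 11, max_so_far = 11
Position 7 (value 5): max_ending_here = 16, max_so_far = 16

Maximum subarray: [11, 5]
Maximum sum: 16

The maximum subarray is [11, 5] with sum 16. This subarray runs from index 6 to index 7.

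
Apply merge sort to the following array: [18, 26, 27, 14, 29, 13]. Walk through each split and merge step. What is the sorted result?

Merge sort trace:

Split: [18, 26, 27, 14, 29, 13] -> [18, 26, 27] and [14, 29, 13]
  Split: [18, 26, 27] -> [18] and [26, 27]
    Split: [26, 27] -> [26] and [27]
    Merge: [26] + [27] -> [26, 27]
  Merge: [18] + [26, 27] -> [18, 26, 27]
  Split: [14, 29, 13] -> [14] and [29, 13]
    Split: [29, 13] -> [29] and [13]
    Merge: [29] + [13] -> [13, 29]
  Merge: [14] + [13, 29] -> [13, 14, 29]
Merge: [18, 26, 27] + [13, 14, 29] -> [13, 14, 18, 26, 27, 29]

Final sorted array: [13, 14, 18, 26, 27, 29]

The merge sort proceeds by recursively splitting the array and merging sorted halves.
After all merges, the sorted array is [13, 14, 18, 26, 27, 29].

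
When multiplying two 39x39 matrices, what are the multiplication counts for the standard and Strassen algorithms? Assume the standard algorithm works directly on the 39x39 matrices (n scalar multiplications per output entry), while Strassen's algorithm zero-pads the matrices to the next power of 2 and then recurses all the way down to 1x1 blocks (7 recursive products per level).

Matrix multiplication for 39x39 matrices:

Strassen's algorithm requires power-of-2 dimensions. Pad 39x39 to 64x64 (next power of 2).

Standard algorithm: 39^3 = 59319 multiplications
Strassen's algorithm: 7^(log2(64)) = 7^6 = 117649 multiplications
Difference: 59319 - 117649 = -58330 (Strassen uses MORE here due to padding overhead — for small or just-over-power-of-2 n, padding can outweigh the per-level savings)

Standard: 59319 multiplications (39^3). Strassen: 117649 multiplications (7^6, after padding to 64x64). Strassen reduces 8 recursive multiplications to 7 at each level.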